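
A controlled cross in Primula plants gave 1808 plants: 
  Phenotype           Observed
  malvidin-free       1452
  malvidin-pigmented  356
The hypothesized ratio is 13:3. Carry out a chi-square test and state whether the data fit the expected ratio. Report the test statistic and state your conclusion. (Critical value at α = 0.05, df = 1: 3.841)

Under the 13:3 hypothesis (Σ ratio = 16, N = 1808):
  malvidin-free: 1808 × 13/16 = 1469
  malvidin-pigmented: 1808 × 3/16 = 339
χ² = Σ (O − E)² / E
  malvidin-free: (1452 − 1469)² / 1469 = 0.1967
  malvidin-pigmented: (356 − 339)² / 339 = 0.8525
χ² = 0.1967 + 0.8525 = 1.0492 ≈ 1.049
Degrees of freedom = 2 − 1 = 1; critical value at α = 0.05 is 3.841.
Since 1.049 < 3.841, we fail to reject the null hypothesis — the data are consistent with the 13:3 ratio.

1.049; consistent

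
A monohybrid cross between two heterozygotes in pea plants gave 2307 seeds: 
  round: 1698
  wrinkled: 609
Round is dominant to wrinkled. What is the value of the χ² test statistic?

2.404

For a monohybrid cross between heterozygotes with complete dominance, the expected phenotypic ratio is 3:1.
Under the 3:1 hypothesis (Σ ratio = 4, N = 2307):
  round: 2307 × 3/4 = 1730.25
  wrinkled: 2307 × 1/4 = 576.75
χ² = Σ (O − E)² / E
  round: (1698 − 1730.25)² / 1730.25 = 0.6011
  wrinkled: (609 − 576.75)² / 576.75 = 1.8033
χ² = 0.6011 + 1.8033 = 2.4044 ≈ 2.404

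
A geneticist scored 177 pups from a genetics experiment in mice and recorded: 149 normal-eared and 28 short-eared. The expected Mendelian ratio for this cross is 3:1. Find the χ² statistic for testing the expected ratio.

Total ratio parts = 4. Expected numbers out of 177:
  normal-eared: 177 × 3/4 = 132.75
  short-eared: 177 × 1/4 = 44.25
χ² = Σ (O − E)² / E
  normal-eared: (149 − 132.75)² / 132.75 = 1.9892
  short-eared: (28 − 44.25)² / 44.25 = 5.9675
χ² = 1.9892 + 5.9675 = 7.9567 ≈ 7.957

7.957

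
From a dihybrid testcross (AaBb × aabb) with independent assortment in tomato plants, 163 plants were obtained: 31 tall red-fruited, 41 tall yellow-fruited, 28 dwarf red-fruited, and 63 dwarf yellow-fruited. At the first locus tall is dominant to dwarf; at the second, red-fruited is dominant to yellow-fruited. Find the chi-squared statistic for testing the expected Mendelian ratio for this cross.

18.472

A dihybrid testcross with independent assortment gives a 1:1:1:1 ratio.
Expected counts for N = 163 under a 1:1:1:1 ratio (total parts = 4):
  tall red-fruited: 163 × 1/4 = 40.75
  tall yellow-fruited: 163 × 1/4 = 40.75
  dwarf red-fruited: 163 × 1/4 = 40.75
  dwarf yellow-fruited: 163 × 1/4 = 40.75
χ² = Σ (O − E)² / E
  tall red-fruited: (31 − 40.75)² / 40.75 = 2.3328
  tall yellow-fruited: (41 − 40.75)² / 40.75 = 0.0015
  dwarf red-fruited: (28 − 40.75)² / 40.75 = 3.9893
  dwarf yellow-fruited: (63 − 40.75)² / 40.75 = 12.1488
χ² = 2.3328 + 0.0015 + 3.9893 + 12.1488 = 18.4724 ≈ 18.472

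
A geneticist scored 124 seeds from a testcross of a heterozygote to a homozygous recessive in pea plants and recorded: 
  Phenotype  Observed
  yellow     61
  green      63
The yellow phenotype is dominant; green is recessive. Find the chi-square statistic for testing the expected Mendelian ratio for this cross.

A testcross of a heterozygote (Aa × aa) gives a 1:1 phenotypic ratio.
Under the 1:1 hypothesis (Σ ratio = 2, N = 124):
  yellow: 124 × 1/2 = 62
  green: 124 × 1/2 = 62
χ² = Σ (O − E)² / E
  yellow: (61 − 62)² / 62 = 0.0161
  green: (63 − 62)² / 62 = 0.0161
χ² = 0.0161 + 0.0161 = 0.0322 ≈ 0.032

0.032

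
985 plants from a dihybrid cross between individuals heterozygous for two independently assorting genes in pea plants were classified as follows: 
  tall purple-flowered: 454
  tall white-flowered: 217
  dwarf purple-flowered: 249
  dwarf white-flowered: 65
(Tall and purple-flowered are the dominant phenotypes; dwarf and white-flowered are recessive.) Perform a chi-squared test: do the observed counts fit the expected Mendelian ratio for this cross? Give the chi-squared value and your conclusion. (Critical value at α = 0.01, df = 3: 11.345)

46.311; not consistent

A dihybrid F₂ with independent assortment and complete dominance at both loci gives a 9:3:3:1 phenotypic ratio.
Total ratio parts = 16. Expected numbers out of 985:
  tall purple-flowered: 985 × 9/16 = 554.0625
  tall white-flowered: 985 × 3/16 = 184.6875
  dwarf purple-flowered: 985 × 3/16 = 184.6875
  dwarf white-flowered: 985 × 1/16 = 61.5625
χ² = Σ (O − E)² / E
  tall purple-flowered: (454 − 554.0625)² / 554.0625 = 18.0711
  tall white-flowered: (217 − 184.6875)² / 184.6875 = 5.6533
  dwarf purple-flowered: (249 − 184.6875)² / 184.6875 = 22.3951
  dwarf white-flowered: (65 − 61.5625)² / 61.5625 = 0.1919
χ² = 18.0711 + 5.6533 + 22.3951 + 0.1919 = 46.3114 ≈ 46.311
Degrees of freedom = 4 − 1 = 3; critical value at α = 0.01 is 11.345.
Since 46.311 > 11.345, we reject the null hypothesis — the data do not fit the 9:3:3:1 ratio.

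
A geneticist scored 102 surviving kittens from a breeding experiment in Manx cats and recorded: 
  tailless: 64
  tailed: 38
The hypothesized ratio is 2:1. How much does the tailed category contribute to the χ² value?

0.471

Under the 2:1 hypothesis (Σ ratio = 3, N = 102):
  tailless: 102 × 2/3 = 68
  tailed: 102 × 1/3 = 34
Contribution of tailed: (38 − 34)² / 34 = 0.4706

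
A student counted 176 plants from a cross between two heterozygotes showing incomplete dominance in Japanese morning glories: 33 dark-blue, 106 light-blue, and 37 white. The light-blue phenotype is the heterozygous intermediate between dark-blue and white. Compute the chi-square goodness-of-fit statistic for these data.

7.545

With incomplete dominance, a heterozygote × heterozygote cross gives a 1:2:1 phenotypic ratio.
Total ratio parts = 4. Expected numbers out of 176:
  dark-blue: 176 × 1/4 = 44
  light-blue: 176 × 2/4 = 88
  white: 176 × 1/4 = 44
χ² = Σ (O − E)² / E
  dark-blue: (33 − 44)² / 44 = 2.7500
  light-blue: (106 − 88)² / 88 = 3.6818
  white: (37 − 44)² / 44 = 1.1136
χ² = 2.7500 + 3.6818 + 1.1136 = 7.5454 ≈ 7.545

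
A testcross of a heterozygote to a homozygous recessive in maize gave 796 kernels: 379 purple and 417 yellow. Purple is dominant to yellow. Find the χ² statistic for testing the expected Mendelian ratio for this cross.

1.814

A testcross of a heterozygote (Aa × aa) gives a 1:1 phenotypic ratio.
Under the 1:1 hypothesis (Σ ratio = 2, N = 796):
  purple: 796 × 1/2 = 398
  yellow: 796 × 1/2 = 398
χ² = Σ (O − E)² / E
  purple: (379 − 398)² / 398 = 0.9070
  yellow: (417 − 398)² / 398 = 0.9070
χ² = 0.9070 + 0.9070 = 1.814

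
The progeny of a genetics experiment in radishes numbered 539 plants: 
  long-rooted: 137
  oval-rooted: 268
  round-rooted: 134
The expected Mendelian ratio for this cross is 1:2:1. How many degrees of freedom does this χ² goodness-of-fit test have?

2

A goodness-of-fit test with 3 phenotype classes has df = 3 − 1 = 2.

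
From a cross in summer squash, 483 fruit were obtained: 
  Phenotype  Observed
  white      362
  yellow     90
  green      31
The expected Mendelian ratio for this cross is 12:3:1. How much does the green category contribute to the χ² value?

0.022

The 12:3:1 ratio has 16 parts, so with N = 483 the expected counts are:
  white: 483 × 12/16 = 362.25
  yellow: 483 × 3/16 = 90.5625
  green: 483 × 1/16 = 30.1875
Contribution of green: (31 − 30.1875)² / 30.1875 = 0.0219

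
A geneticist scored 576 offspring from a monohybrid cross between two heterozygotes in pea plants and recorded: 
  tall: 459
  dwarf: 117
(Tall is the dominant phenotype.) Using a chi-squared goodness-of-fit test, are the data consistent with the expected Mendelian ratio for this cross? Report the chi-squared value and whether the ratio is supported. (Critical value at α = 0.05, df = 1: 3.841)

6.750; not consistent

For a monohybrid cross between heterozygotes with complete dominance, the expected phenotypic ratio is 3:1.
The 3:1 ratio has 4 parts, so with N = 576 the expected counts are:
  tall: 576 × 3/4 = 432
  dwarf: 576 × 1/4 = 144
χ² = Σ (O − E)² / E
  tall: (459 − 432)² / 432 = 1.6875
  dwarf: (117 − 144)² / 144 = 5.0625
χ² = 1.6875 + 5.0625 = 6.750
Degrees of freedom = 2 − 1 = 1; critical value at α = 0.05 is 3.841.
Since 6.750 > 3.841, we reject the null hypothesis — the data do not fit the 3:1 ratio.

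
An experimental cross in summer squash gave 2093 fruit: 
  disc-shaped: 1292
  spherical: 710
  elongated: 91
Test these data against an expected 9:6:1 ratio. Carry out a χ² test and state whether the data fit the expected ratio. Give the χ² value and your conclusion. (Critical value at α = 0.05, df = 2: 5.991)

Total ratio parts = 16. Expected numbers out of 2093:
  disc-shaped: 2093 × 9/16 = 1177.3125
  spherical: 2093 × 6/16 = 784.875
  elongated: 2093 × 1/16 = 130.8125
χ² = Σ (O − E)² / E
  disc-shaped: (1292 − 1177.3125)² / 1177.3125 = 11.1722
  spherical: (710 − 784.875)² / 784.875 = 7.1429
  elongated: (91 − 130.8125)² / 130.8125 = 12.1168
χ² = 11.1722 + 7.1429 + 12.1168 = 30.4319 ≈ 30.432
Degrees of freedom = 3 − 1 = 2; critical value at α = 0.05 is 5.991.
Since 30.432 > 5.991, we reject the null hypothesis — the data do not fit the 9:6:1 ratio.

30.432; not consistent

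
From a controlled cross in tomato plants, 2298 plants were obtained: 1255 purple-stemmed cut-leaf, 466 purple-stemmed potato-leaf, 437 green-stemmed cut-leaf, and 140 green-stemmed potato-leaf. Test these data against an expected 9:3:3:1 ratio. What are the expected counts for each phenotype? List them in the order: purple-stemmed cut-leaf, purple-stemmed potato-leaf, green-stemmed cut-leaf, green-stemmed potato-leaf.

1292.625, 430.875, 430.875, 143.625

Under the 9:3:3:1 hypothesis (Σ ratio = 16, N = 2298):
  purple-stemmed cut-leaf: 2298 × 9/16 = 1292.625
  purple-stemmed potato-leaf: 2298 × 3/16 = 430.875
  green-stemmed cut-leaf: 2298 × 3/16 = 430.875
  green-stemmed potato-leaf: 2298 × 1/16 = 143.625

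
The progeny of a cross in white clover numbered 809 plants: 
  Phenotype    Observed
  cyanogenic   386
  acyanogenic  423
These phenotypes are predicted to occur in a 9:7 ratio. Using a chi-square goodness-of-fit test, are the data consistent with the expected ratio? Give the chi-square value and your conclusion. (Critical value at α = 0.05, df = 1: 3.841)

Total ratio parts = 16. Expected numbers out of 809:
  cyanogenic: 809 × 9/16 = 455.0625
  acyanogenic: 809 × 7/16 = 353.9375
χ² = Σ (O − E)² / E
  cyanogenic: (386 − 455.0625)² / 455.0625 = 10.4813
  acyanogenic: (423 − 353.9375)² / 353.9375 = 13.4759
χ² = 10.4813 + 13.4759 = 23.9572 ≈ 23.957
Degrees of freedom = 2 − 1 = 1; critical value at α = 0.05 is 3.841.
Since 23.957 > 3.841, we reject the null hypothesis — the data do not fit the 9:7 ratio.

23.957; not consistent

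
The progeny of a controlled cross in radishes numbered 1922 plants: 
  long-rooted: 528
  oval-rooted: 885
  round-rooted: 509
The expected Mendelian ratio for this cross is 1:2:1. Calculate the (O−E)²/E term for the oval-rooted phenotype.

Expected counts for N = 1922 under a 1:2:1 ratio (total parts = 4):
  long-rooted: 1922 × 1/4 = 480.5
  oval-rooted: 1922 × 2/4 = 961
  round-rooted: 1922 × 1/4 = 480.5
Contribution of oval-rooted: (885 − 961)² / 961 = 6.0104

6.010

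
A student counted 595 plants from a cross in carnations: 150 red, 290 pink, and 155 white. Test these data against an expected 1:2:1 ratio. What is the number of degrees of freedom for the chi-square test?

2

A goodness-of-fit test with 3 phenotype classes has df = 3 − 1 = 2.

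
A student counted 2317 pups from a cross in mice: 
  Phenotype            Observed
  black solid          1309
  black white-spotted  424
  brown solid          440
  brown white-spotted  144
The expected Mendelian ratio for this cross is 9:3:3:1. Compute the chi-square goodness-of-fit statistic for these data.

0.351

Total ratio parts = 16. Expected numbers out of 2317:
  black solid: 2317 × 9/16 = 1303.3125
  black white-spotted: 2317 × 3/16 = 434.4375
  brown solid: 2317 × 3/16 = 434.4375
  brown white-spotted: 2317 × 1/16 = 144.8125
χ² = Σ (O − E)² / E
  black solid: (1309 − 1303.3125)² / 1303.3125 = 0.0248
  black white-spotted: (424 − 434.4375)² / 434.4375 = 0.2508
  brown solid: (440 − 434.4375)² / 434.4375 = 0.0712
  brown white-spotted: (144 − 144.8125)² / 144.8125 = 0.0046
χ² = 0.0248 + 0.2508 + 0.0712 + 0.0046 = 0.3514 ≈ 0.351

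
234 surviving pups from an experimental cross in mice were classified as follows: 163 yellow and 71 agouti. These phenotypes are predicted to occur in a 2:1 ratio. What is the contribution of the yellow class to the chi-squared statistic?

Under the 2:1 hypothesis (Σ ratio = 3, N = 234):
  yellow: 234 × 2/3 = 156
  agouti: 234 × 1/3 = 78
Contribution of yellow: (163 − 156)² / 156 = 0.3141

0.314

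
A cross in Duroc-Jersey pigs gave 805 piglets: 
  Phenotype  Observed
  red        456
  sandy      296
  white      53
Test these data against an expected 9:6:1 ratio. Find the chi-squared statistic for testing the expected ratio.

0.280

Total ratio parts = 16. Expected numbers out of 805:
  red: 805 × 9/16 = 452.8125
  sandy: 805 × 6/16 = 301.875
  white: 805 × 1/16 = 50.3125
χ² = Σ (O − E)² / E
  red: (456 − 452.8125)² / 452.8125 = 0.0224
  sandy: (296 − 301.875)² / 301.875 = 0.1143
  white: (53 − 50.3125)² / 50.3125 = 0.1436
χ² = 0.0224 + 0.1143 + 0.1436 = 0.2803 ≈ 0.280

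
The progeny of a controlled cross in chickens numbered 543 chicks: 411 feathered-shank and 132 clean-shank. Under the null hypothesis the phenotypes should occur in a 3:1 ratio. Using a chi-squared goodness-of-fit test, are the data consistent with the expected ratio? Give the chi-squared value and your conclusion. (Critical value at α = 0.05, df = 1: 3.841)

0.138; consistent

The 3:1 ratio has 4 parts, so with N = 543 the expected counts are:
  feathered-shank: 543 × 3/4 = 407.25
  clean-shank: 543 × 1/4 = 135.75
χ² = Σ (O − E)² / E
  feathered-shank: (411 − 407.25)² / 407.25 = 0.0345
  clean-shank: (132 − 135.75)² / 135.75 = 0.1036
χ² = 0.0345 + 0.1036 = 0.1381 ≈ 0.138
Degrees of freedom = 2 − 1 = 1; critical value at α = 0.05 is 3.841.
Since 0.138 < 3.841, we fail to reject the null hypothesis — the data are consistent with the 3:1 ratio.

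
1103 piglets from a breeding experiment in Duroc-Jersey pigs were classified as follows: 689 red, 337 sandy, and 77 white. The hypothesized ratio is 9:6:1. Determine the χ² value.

22.715

Under the 9:6:1 hypothesis (Σ ratio = 16, N = 1103):
  red: 1103 × 9/16 = 620.4375
  sandy: 1103 × 6/16 = 413.625
  white: 1103 × 1/16 = 68.9375
χ² = Σ (O − E)² / E
  red: (689 − 620.4375)² / 620.4375 = 7.5766
  sandy: (337 − 413.625)² / 413.625 = 14.1950
  white: (77 − 68.9375)² / 68.9375 = 0.9429
χ² = 7.5766 + 14.1950 + 0.9429 = 22.7145 ≈ 22.715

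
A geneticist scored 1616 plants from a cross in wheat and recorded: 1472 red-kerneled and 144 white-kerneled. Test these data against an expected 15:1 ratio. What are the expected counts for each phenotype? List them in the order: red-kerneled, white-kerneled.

Under the 15:1 hypothesis (Σ ratio = 16, N = 1616):
  red-kerneled: 1616 × 15/16 = 1515
  white-kerneled: 1616 × 1/16 = 101

1515, 101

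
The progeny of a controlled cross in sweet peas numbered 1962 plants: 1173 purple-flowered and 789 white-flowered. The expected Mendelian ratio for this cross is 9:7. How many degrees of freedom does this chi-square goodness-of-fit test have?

A goodness-of-fit test with 2 phenotype classes has df = 2 − 1 = 1.

1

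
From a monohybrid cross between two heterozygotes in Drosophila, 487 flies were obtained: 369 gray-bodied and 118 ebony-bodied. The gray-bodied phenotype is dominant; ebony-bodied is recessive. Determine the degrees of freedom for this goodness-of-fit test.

1

For a monohybrid cross between heterozygotes with complete dominance, the expected phenotypic ratio is 3:1.
A goodness-of-fit test with 2 phenotype classes has df = 2 − 1 = 1.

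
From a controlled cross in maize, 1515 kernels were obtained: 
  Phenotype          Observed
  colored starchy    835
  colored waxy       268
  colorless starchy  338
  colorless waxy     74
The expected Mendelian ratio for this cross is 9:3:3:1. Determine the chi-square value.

16.016

The 9:3:3:1 ratio has 16 parts, so with N = 1515 the expected counts are:
  colored starchy: 1515 × 9/16 = 852.1875
  colored waxy: 1515 × 3/16 = 284.0625
  colorless starchy: 1515 × 3/16 = 284.0625
  colorless waxy: 1515 × 1/16 = 94.6875
χ² = Σ (O − E)² / E
  colored starchy: (835 − 852.1875)² / 852.1875 = 0.3466
  colored waxy: (268 − 284.0625)² / 284.0625 = 0.9083
  colorless starchy: (338 − 284.0625)² / 284.0625 = 10.2416
  colorless waxy: (74 − 94.6875)² / 94.6875 = 4.5198
χ² = 0.3466 + 0.9083 + 10.2416 + 4.5198 = 16.0163 ≈ 16.016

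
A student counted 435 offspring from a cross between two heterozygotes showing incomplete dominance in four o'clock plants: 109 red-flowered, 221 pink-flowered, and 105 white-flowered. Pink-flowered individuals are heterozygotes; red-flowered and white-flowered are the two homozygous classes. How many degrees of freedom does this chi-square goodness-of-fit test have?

2

With incomplete dominance, a heterozygote × heterozygote cross gives a 1:2:1 phenotypic ratio.
A goodness-of-fit test with 3 phenotype classes has df = 3 − 1 = 2.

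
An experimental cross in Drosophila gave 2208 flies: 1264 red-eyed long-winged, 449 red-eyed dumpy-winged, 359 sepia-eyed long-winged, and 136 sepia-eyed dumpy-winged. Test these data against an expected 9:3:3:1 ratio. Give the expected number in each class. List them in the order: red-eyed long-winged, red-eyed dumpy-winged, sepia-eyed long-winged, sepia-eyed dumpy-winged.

Expected counts for N = 2208 under a 9:3:3:1 ratio (total parts = 16):
  red-eyed long-winged: 2208 × 9/16 = 1242
  red-eyed dumpy-winged: 2208 × 3/16 = 414
  sepia-eyed long-winged: 2208 × 3/16 = 414
  sepia-eyed dumpy-winged: 2208 × 1/16 = 138

1242, 414, 414, 138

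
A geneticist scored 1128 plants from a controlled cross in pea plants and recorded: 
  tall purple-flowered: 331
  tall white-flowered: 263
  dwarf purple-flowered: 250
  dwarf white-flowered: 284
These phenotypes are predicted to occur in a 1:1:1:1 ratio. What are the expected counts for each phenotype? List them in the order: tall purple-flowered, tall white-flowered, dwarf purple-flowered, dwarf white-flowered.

282, 282, 282, 282

The 1:1:1:1 ratio has 4 parts, so with N = 1128 the expected counts are:
  tall purple-flowered: 1128 × 1/4 = 282
  tall white-flowered: 1128 × 1/4 = 282
  dwarf purple-flowered: 1128 × 1/4 = 282
  dwarf white-flowered: 1128 × 1/4 = 282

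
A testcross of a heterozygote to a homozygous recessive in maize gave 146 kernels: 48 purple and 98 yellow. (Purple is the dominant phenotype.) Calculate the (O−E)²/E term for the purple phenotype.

A testcross of a heterozygote (Aa × aa) gives a 1:1 phenotypic ratio.
The 1:1 ratio has 2 parts, so with N = 146 the expected counts are:
  purple: 146 × 1/2 = 73
  yellow: 146 × 1/2 = 73
Contribution of purple: (48 − 73)² / 73 = 8.5616

8.562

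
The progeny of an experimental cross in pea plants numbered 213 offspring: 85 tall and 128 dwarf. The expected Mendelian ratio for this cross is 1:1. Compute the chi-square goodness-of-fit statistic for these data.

Under the 1:1 hypothesis (Σ ratio = 2, N = 213):
  tall: 213 × 1/2 = 106.5
  dwarf: 213 × 1/2 = 106.5
χ² = Σ (O − E)² / E
  tall: (85 − 106.5)² / 106.5 = 4.3404
  dwarf: (128 − 106.5)² / 106.5 = 4.3404
χ² = 4.3404 + 4.3404 = 8.6808 ≈ 8.681

8.681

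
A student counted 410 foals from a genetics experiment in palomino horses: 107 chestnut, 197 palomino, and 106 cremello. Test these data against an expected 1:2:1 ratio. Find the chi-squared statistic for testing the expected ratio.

Total ratio parts = 4. Expected numbers out of 410:
  chestnut: 410 × 1/4 = 102.5
  palomino: 410 × 2/4 = 205
  cremello: 410 × 1/4 = 102.5
χ² = Σ (O − E)² / E
  chestnut: (107 − 102.5)² / 102.5 = 0.1976
  palomino: (197 − 205)² / 205 = 0.3122
  cremello: (106 − 102.5)² / 102.5 = 0.1195
χ² = 0.1976 + 0.3122 + 0.1195 = 0.6293 ≈ 0.629

0.629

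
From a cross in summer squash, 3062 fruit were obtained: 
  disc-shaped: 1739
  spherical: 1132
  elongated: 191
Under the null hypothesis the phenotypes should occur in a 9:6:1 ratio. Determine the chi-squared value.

0.391

Total ratio parts = 16. Expected numbers out of 3062:
  disc-shaped: 3062 × 9/16 = 1722.375
  spherical: 3062 × 6/16 = 1148.25
  elongated: 3062 × 1/16 = 191.375
χ² = Σ (O − E)² / E
  disc-shaped: (1739 − 1722.375)² / 1722.375 = 0.1605
  spherical: (1132 − 1148.25)² / 1148.25 = 0.2300
  elongated: (191 − 191.375)² / 191.375 = 0.0007
χ² = 0.1605 + 0.2300 + 0.0007 = 0.3912 ≈ 0.391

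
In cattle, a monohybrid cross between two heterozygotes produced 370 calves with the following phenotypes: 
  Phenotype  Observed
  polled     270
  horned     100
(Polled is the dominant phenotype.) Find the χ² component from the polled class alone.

For a monohybrid cross between heterozygotes with complete dominance, the expected phenotypic ratio is 3:1.
The 3:1 ratio has 4 parts, so with N = 370 the expected counts are:
  polled: 370 × 3/4 = 277.5
  horned: 370 × 1/4 = 92.5
Contribution of polled: (270 − 277.5)² / 277.5 = 0.2027

0.203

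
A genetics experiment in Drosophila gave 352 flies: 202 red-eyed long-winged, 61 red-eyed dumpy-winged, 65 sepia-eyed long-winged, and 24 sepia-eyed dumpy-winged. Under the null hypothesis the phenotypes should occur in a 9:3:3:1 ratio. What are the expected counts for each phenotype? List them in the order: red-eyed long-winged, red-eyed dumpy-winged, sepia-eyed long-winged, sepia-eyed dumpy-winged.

198, 66, 66, 22

The 9:3:3:1 ratio has 16 parts, so with N = 352 the expected counts are:
  red-eyed long-winged: 352 × 9/16 = 198
  red-eyed dumpy-winged: 352 × 3/16 = 66
  sepia-eyed long-winged: 352 × 3/16 = 66
  sepia-eyed dumpy-winged: 352 × 1/16 = 22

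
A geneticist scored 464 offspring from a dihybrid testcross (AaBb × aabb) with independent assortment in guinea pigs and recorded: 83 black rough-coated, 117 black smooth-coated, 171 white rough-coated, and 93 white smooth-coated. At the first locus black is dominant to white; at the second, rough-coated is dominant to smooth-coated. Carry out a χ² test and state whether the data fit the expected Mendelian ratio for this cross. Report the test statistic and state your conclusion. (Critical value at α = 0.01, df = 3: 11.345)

A dihybrid testcross with independent assortment gives a 1:1:1:1 ratio.
The 1:1:1:1 ratio has 4 parts, so with N = 464 the expected counts are:
  black rough-coated: 464 × 1/4 = 116
  black smooth-coated: 464 × 1/4 = 116
  white rough-coated: 464 × 1/4 = 116
  white smooth-coated: 464 × 1/4 = 116
χ² = Σ (O − E)² / E
  black rough-coated: (83 − 116)² / 116 = 9.3879
  black smooth-coated: (117 − 116)² / 116 = 0.0086
  white rough-coated: (171 − 116)² / 116 = 26.0776
  white smooth-coated: (93 − 116)² / 116 = 4.5603
χ² = 9.3879 + 0.0086 + 26.0776 + 4.5603 = 40.0344 ≈ 40.034
Degrees of freedom = 4 − 1 = 3; critical value at α = 0.01 is 11.345.
Since 40.034 > 11.345, we reject the null hypothesis — the data do not fit the 1:1:1:1 ratio.

40.034; not consistent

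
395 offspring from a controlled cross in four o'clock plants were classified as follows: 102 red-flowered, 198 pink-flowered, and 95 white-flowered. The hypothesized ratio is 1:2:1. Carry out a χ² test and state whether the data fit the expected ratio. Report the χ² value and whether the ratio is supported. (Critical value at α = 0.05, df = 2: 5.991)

Under the 1:2:1 hypothesis (Σ ratio = 4, N = 395):
  red-flowered: 395 × 1/4 = 98.75
  pink-flowered: 395 × 2/4 = 197.5
  white-flowered: 395 × 1/4 = 98.75
χ² = Σ (O − E)² / E
  red-flowered: (102 − 98.75)² / 98.75 = 0.1070
  pink-flowered: (198 − 197.5)² / 197.5 = 0.0013
  white-flowered: (95 − 98.75)² / 98.75 = 0.1424
χ² = 0.1070 + 0.0013 + 0.1424 = 0.2507 ≈ 0.251
Degrees of freedom = 3 − 1 = 2; critical value at α = 0.05 is 5.991.
Since 0.251 < 5.991, we fail to reject the null hypothesis — the data are consistent with the 1:2:1 ratio.

0.251; consistent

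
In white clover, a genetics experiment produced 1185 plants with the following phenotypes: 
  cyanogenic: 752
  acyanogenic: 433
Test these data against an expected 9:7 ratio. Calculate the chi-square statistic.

The 9:7 ratio has 16 parts, so with N = 1185 the expected counts are:
  cyanogenic: 1185 × 9/16 = 666.5625
  acyanogenic: 1185 × 7/16 = 518.4375
χ² = Σ (O − E)² / E
  cyanogenic: (752 − 666.5625)² / 666.5625 = 10.9511
  acyanogenic: (433 − 518.4375)² / 518.4375 = 14.0799
χ² = 10.9511 + 14.0799 = 25.031

25.031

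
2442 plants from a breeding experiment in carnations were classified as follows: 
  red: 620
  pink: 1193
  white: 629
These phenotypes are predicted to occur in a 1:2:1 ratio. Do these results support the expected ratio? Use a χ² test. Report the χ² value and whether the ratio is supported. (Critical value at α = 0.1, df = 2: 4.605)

Expected counts for N = 2442 under a 1:2:1 ratio (total parts = 4):
  red: 2442 × 1/4 = 610.5
  pink: 2442 × 2/4 = 1221
  white: 2442 × 1/4 = 610.5
χ² = Σ (O − E)² / E
  red: (620 − 610.5)² / 610.5 = 0.1478
  pink: (1193 − 1221)² / 1221 = 0.6421
  white: (629 − 610.5)² / 610.5 = 0.5606
χ² = 0.1478 + 0.6421 + 0.5606 = 1.3505 ≈ 1.351
Degrees of freedom = 3 − 1 = 2; critical value at α = 0.1 is 4.605.
Since 1.351 < 4.605, we fail to reject the null hypothesis — the data are consistent with the 1:2:1 ratio.

1.351; consistent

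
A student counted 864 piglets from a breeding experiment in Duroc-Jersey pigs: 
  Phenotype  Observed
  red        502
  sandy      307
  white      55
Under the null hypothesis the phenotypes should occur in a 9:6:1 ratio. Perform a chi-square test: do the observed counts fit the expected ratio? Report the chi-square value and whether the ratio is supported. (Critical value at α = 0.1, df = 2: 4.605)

The 9:6:1 ratio has 16 parts, so with N = 864 the expected counts are:
  red: 864 × 9/16 = 486
  sandy: 864 × 6/16 = 324
  white: 864 × 1/16 = 54
χ² = Σ (O − E)² / E
  red: (502 − 486)² / 486 = 0.5267
  sandy: (307 − 324)² / 324 = 0.8920
  white: (55 − 54)² / 54 = 0.0185
χ² = 0.5267 + 0.8920 + 0.0185 = 1.4372 ≈ 1.437
Degrees of freedom = 3 − 1 = 2; critical value at α = 0.1 is 4.605.
Since 1.437 < 4.605, we fail to reject the null hypothesis — the data are consistent with the 9:6:1 ratio.

1.437; consistent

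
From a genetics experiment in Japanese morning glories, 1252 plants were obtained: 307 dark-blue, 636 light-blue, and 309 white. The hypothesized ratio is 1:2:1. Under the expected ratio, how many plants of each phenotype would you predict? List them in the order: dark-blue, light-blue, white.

The 1:2:1 ratio has 4 parts, so with N = 1252 the expected counts are:
  dark-blue: 1252 × 1/4 = 313
  light-blue: 1252 × 2/4 = 626
  white: 1252 × 1/4 = 313

313, 626, 313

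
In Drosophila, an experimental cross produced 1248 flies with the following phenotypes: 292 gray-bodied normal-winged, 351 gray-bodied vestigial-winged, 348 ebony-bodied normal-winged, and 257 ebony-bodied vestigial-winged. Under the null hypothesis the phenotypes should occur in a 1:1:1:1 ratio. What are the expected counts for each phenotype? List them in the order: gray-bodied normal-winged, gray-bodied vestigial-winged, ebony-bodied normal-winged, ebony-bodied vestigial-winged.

312, 312, 312, 312

Expected counts for N = 1248 under a 1:1:1:1 ratio (total parts = 4):
  gray-bodied normal-winged: 1248 × 1/4 = 312
  gray-bodied vestigial-winged: 1248 × 1/4 = 312
  ebony-bodied normal-winged: 1248 × 1/4 = 312
  ebony-bodied vestigial-winged: 1248 × 1/4 = 312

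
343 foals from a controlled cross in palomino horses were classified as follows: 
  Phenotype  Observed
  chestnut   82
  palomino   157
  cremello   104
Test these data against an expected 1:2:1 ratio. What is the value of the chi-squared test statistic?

5.274

Total ratio parts = 4. Expected numbers out of 343:
  chestnut: 343 × 1/4 = 85.75
  palomino: 343 × 2/4 = 171.5
  cremello: 343 × 1/4 = 85.75
χ² = Σ (O − E)² / E
  chestnut: (82 − 85.75)² / 85.75 = 0.1640
  palomino: (157 − 171.5)² / 171.5 = 1.2259
  cremello: (104 − 85.75)² / 85.75 = 3.8841
χ² = 0.1640 + 1.2259 + 3.8841 = 5.274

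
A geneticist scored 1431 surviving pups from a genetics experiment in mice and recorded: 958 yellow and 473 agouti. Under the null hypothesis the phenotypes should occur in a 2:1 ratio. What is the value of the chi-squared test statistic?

0.050

Total ratio parts = 3. Expected numbers out of 1431:
  yellow: 1431 × 2/3 = 954
  agouti: 1431 × 1/3 = 477
χ² = Σ (O − E)² / E
  yellow: (958 − 954)² / 954 = 0.0168
  agouti: (473 − 477)² / 477 = 0.0335
χ² = 0.0168 + 0.0335 = 0.0503 ≈ 0.050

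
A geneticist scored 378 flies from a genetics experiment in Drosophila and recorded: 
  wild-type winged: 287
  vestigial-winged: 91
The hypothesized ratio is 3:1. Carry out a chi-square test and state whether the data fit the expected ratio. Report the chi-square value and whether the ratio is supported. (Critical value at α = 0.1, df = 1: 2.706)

The 3:1 ratio has 4 parts, so with N = 378 the expected counts are:
  wild-type winged: 378 × 3/4 = 283.5
  vestigial-winged: 378 × 1/4 = 94.5
χ² = Σ (O − E)² / E
  wild-type winged: (287 − 283.5)² / 283.5 = 0.0432
  vestigial-winged: (91 − 94.5)² / 94.5 = 0.1296
χ² = 0.0432 + 0.1296 = 0.1728 ≈ 0.173
Degrees of freedom = 2 − 1 = 1; critical value at α = 0.1 is 2.706.
Since 0.173 < 2.706, we fail to reject the null hypothesis — the data are consistent with the 3:1 ratio.

0.173; consistent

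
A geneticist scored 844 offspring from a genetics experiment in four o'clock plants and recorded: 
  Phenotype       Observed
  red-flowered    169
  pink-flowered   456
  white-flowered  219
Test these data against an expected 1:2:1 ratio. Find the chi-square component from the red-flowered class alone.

8.360

Total ratio parts = 4. Expected numbers out of 844:
  red-flowered: 844 × 1/4 = 211
  pink-flowered: 844 × 2/4 = 422
  white-flowered: 844 × 1/4 = 211
Contribution of red-flowered: (169 − 211)² / 211 = 8.3602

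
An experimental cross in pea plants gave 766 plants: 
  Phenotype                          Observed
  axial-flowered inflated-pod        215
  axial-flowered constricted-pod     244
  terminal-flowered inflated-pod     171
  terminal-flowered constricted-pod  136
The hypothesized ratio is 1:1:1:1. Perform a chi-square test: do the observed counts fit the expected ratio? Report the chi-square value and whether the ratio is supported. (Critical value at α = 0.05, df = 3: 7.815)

Expected counts for N = 766 under a 1:1:1:1 ratio (total parts = 4):
  axial-flowered inflated-pod: 766 × 1/4 = 191.5
  axial-flowered constricted-pod: 766 × 1/4 = 191.5
  terminal-flowered inflated-pod: 766 × 1/4 = 191.5
  terminal-flowered constricted-pod: 766 × 1/4 = 191.5
χ² = Σ (O − E)² / E
  axial-flowered inflated-pod: (215 − 191.5)² / 191.5 = 2.8838
  axial-flowered constricted-pod: (244 − 191.5)² / 191.5 = 14.3930
  terminal-flowered inflated-pod: (171 − 191.5)² / 191.5 = 2.1945
  terminal-flowered constricted-pod: (136 − 191.5)² / 191.5 = 16.0849
χ² = 2.8838 + 14.3930 + 2.1945 + 16.0849 = 35.5562 ≈ 35.556
Degrees of freedom = 4 − 1 = 3; critical value at α = 0.05 is 7.815.
Since 35.556 > 7.815, we reject the null hypothesis — the data do not fit the 1:1:1:1 ratio.

35.556; not consistent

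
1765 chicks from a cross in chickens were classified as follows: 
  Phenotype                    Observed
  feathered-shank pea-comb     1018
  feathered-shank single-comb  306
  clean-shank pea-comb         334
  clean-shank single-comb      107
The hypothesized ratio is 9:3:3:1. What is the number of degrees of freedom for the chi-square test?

3

A goodness-of-fit test with 4 phenotype classes has df = 4 − 1 = 3.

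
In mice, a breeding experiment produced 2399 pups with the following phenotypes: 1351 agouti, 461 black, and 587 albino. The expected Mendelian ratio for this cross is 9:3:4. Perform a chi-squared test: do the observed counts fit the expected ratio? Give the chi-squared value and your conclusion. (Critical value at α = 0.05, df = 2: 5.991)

0.551; consistent

Expected counts for N = 2399 under a 9:3:4 ratio (total parts = 16):
  agouti: 2399 × 9/16 = 1349.4375
  black: 2399 × 3/16 = 449.8125
  albino: 2399 × 4/16 = 599.75
χ² = Σ (O − E)² / E
  agouti: (1351 − 1349.4375)² / 1349.4375 = 0.0018
  black: (461 − 449.8125)² / 449.8125 = 0.2782
  albino: (587 − 599.75)² / 599.75 = 0.2711
χ² = 0.0018 + 0.2782 + 0.2711 = 0.5511 ≈ 0.551
Degrees of freedom = 3 − 1 = 2; critical value at α = 0.05 is 5.991.
Since 0.551 < 5.991, we fail to reject the null hypothesis — the data are consistent with the 9:3:4 ratio.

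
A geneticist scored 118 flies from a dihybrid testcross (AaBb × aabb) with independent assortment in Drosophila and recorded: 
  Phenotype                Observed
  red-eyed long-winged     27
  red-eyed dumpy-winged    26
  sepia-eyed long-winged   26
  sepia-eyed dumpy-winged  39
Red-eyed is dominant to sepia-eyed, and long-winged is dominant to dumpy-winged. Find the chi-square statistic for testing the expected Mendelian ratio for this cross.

4.102

A dihybrid testcross with independent assortment gives a 1:1:1:1 ratio.
Total ratio parts = 4. Expected numbers out of 118:
  red-eyed long-winged: 118 × 1/4 = 29.5
  red-eyed dumpy-winged: 118 × 1/4 = 29.5
  sepia-eyed long-winged: 118 × 1/4 = 29.5
  sepia-eyed dumpy-winged: 118 × 1/4 = 29.5
χ² = Σ (O − E)² / E
  red-eyed long-winged: (27 − 29.5)² / 29.5 = 0.2119
  red-eyed dumpy-winged: (26 − 29.5)² / 29.5 = 0.4153
  sepia-eyed long-winged: (26 − 29.5)² / 29.5 = 0.4153
  sepia-eyed dumpy-winged: (39 − 29.5)² / 29.5 = 3.0593
χ² = 0.2119 + 0.4153 + 0.4153 + 3.0593 = 4.1018 ≈ 4.102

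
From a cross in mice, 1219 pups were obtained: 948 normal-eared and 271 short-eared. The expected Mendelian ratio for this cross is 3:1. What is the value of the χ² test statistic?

4.984

Under the 3:1 hypothesis (Σ ratio = 4, N = 1219):
  normal-eared: 1219 × 3/4 = 914.25
  short-eared: 1219 × 1/4 = 304.75
χ² = Σ (O − E)² / E
  normal-eared: (948 − 914.25)² / 914.25 = 1.2459
  short-eared: (271 − 304.75)² / 304.75 = 3.7377
χ² = 1.2459 + 3.7377 = 4.9836 ≈ 4.984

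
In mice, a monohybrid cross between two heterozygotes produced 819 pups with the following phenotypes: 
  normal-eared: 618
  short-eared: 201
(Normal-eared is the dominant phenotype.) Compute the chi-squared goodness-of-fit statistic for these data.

For a monohybrid cross between heterozygotes with complete dominance, the expected phenotypic ratio is 3:1.
Total ratio parts = 4. Expected numbers out of 819:
  normal-eared: 819 × 3/4 = 614.25
  short-eared: 819 × 1/4 = 204.75
χ² = Σ (O − E)² / E
  normal-eared: (618 − 614.25)² / 614.25 = 0.0229
  short-eared: (201 − 204.75)² / 204.75 = 0.0687
χ² = 0.0229 + 0.0687 = 0.0916 ≈ 0.092

0.092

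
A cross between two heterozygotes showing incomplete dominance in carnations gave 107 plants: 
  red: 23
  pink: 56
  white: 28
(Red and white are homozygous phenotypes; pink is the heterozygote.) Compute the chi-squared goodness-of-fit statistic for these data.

With incomplete dominance, a heterozygote × heterozygote cross gives a 1:2:1 phenotypic ratio.
Expected counts for N = 107 under a 1:2:1 ratio (total parts = 4):
  red: 107 × 1/4 = 26.75
  pink: 107 × 2/4 = 53.5
  white: 107 × 1/4 = 26.75
χ² = Σ (O − E)² / E
  red: (23 − 26.75)² / 26.75 = 0.5257
  pink: (56 − 53.5)² / 53.5 = 0.1168
  white: (28 − 26.75)² / 26.75 = 0.0584
χ² = 0.5257 + 0.1168 + 0.0584 = 0.7009 ≈ 0.701

0.701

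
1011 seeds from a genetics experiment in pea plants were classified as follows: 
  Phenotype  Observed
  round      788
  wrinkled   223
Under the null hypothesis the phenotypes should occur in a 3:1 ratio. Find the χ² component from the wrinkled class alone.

3.502

Total ratio parts = 4. Expected numbers out of 1011:
  round: 1011 × 3/4 = 758.25
  wrinkled: 1011 × 1/4 = 252.75
Contribution of wrinkled: (223 − 252.75)² / 252.75 = 3.5017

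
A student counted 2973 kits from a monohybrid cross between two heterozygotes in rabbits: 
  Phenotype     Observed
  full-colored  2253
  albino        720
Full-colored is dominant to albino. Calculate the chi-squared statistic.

0.970

For a monohybrid cross between heterozygotes with complete dominance, the expected phenotypic ratio is 3:1.
Under the 3:1 hypothesis (Σ ratio = 4, N = 2973):
  full-colored: 2973 × 3/4 = 2229.75
  albino: 2973 × 1/4 = 743.25
χ² = Σ (O − E)² / E
  full-colored: (2253 − 2229.75)² / 2229.75 = 0.2424
  albino: (720 − 743.25)² / 743.25 = 0.7273
χ² = 0.2424 + 0.7273 = 0.9697 ≈ 0.970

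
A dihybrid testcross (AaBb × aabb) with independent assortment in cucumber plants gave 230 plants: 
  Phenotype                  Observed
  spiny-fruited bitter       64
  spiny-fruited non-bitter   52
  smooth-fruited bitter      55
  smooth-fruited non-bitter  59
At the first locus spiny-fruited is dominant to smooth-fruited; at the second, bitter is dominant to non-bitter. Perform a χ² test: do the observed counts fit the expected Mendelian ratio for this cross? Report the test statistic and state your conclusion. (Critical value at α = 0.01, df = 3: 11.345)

1.409; consistent

A dihybrid testcross with independent assortment gives a 1:1:1:1 ratio.
Under the 1:1:1:1 hypothesis (Σ ratio = 4, N = 230):
  spiny-fruited bitter: 230 × 1/4 = 57.5
  spiny-fruited non-bitter: 230 × 1/4 = 57.5
  smooth-fruited bitter: 230 × 1/4 = 57.5
  smooth-fruited non-bitter: 230 × 1/4 = 57.5
χ² = Σ (O − E)² / E
  spiny-fruited bitter: (64 − 57.5)² / 57.5 = 0.7348
  spiny-fruited non-bitter: (52 − 57.5)² / 57.5 = 0.5261
  smooth-fruited bitter: (55 − 57.5)² / 57.5 = 0.1087
  smooth-fruited non-bitter: (59 − 57.5)² / 57.5 = 0.0391
χ² = 0.7348 + 0.5261 + 0.1087 + 0.0391 = 1.4087 ≈ 1.409
Degrees of freedom = 4 − 1 = 3; critical value at α = 0.01 is 11.345.
Since 1.409 < 11.345, we fail to reject the null hypothesis — the data are consistent with the 1:1:1:1 ratio.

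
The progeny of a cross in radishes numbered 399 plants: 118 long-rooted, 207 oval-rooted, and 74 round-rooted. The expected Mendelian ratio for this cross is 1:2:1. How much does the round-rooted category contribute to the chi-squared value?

The 1:2:1 ratio has 4 parts, so with N = 399 the expected counts are:
  long-rooted: 399 × 1/4 = 99.75
  oval-rooted: 399 × 2/4 = 199.5
  round-rooted: 399 × 1/4 = 99.75
Contribution of round-rooted: (74 − 99.75)² / 99.75 = 6.6472

6.647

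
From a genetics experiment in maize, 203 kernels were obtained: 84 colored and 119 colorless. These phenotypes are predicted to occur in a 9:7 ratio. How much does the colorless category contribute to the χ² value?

10.261

Under the 9:7 hypothesis (Σ ratio = 16, N = 203):
  colored: 203 × 9/16 = 114.1875
  colorless: 203 × 7/16 = 88.8125
Contribution of colorless: (119 − 88.8125)² / 88.8125 = 10.2608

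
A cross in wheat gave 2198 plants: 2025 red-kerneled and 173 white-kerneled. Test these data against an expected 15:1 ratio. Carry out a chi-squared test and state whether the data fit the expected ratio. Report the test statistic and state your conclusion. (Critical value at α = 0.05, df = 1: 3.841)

9.854; not consistent

Expected counts for N = 2198 under a 15:1 ratio (total parts = 16):
  red-kerneled: 2198 × 15/16 = 2060.625
  white-kerneled: 2198 × 1/16 = 137.375
χ² = Σ (O − E)² / E
  red-kerneled: (2025 − 2060.625)² / 2060.625 = 0.6159
  white-kerneled: (173 − 137.375)² / 137.375 = 9.2385
χ² = 0.6159 + 9.2385 = 9.8544 ≈ 9.854
Degrees of freedom = 2 − 1 = 1; critical value at α = 0.05 is 3.841.
Since 9.854 > 3.841, we reject the null hypothesis — the data do not fit the 15:1 ratio.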